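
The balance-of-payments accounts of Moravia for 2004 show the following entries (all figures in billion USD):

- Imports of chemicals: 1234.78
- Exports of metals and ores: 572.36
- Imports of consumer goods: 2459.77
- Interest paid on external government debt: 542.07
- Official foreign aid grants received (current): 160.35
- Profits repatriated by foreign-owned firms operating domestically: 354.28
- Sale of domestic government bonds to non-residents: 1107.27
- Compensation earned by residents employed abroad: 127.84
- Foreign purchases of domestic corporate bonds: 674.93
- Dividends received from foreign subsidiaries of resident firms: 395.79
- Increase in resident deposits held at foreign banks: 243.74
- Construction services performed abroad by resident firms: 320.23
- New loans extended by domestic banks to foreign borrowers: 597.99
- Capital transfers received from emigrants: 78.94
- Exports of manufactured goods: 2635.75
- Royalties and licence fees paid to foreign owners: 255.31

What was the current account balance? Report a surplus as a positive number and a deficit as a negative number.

-633.89

Goods: -2459.77 + 572.36 + 2635.75 - 1234.78 = -486.44
Services: 320.23 - 255.31 = 64.92
Primary income: -542.07 + 395.79 - 354.28 + 127.84 = -372.72
Secondary income: 160.35
Current account = (-486.44) + 64.92 + (-372.72) + 160.35 = -633.89
(Excluded from the current account — financial account: sale of domestic government bonds to non-residents 1107.27, foreign purchases of domestic corporate bonds 674.93, increase in resident deposits held at foreign banks 243.74, new loans extended by domestic banks to foreign borrowers 597.99; capital account: capital transfers received from emigrants 78.94.)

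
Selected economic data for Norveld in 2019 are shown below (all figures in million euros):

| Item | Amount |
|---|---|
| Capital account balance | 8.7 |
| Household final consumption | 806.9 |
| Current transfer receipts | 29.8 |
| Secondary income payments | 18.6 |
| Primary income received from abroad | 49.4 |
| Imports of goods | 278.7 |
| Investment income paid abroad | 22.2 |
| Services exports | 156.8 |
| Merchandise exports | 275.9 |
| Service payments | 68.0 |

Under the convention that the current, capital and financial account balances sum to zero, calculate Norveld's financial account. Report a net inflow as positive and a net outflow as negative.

-133.1

Goods balance = 275.9 - 278.7 = -2.8
Services balance = 156.8 - 68.0 = 88.8
Trade balance (goods + services) = -2.8 + 88.8 = 86.0
Net primary income = 49.4 - 22.2 = 27.2
Net secondary income = 29.8 - 18.6 = 11.2
Current account = 86.0 + 27.2 + 11.2 = 124.4
Financial account = -(124.4 + 8.7) = -133.1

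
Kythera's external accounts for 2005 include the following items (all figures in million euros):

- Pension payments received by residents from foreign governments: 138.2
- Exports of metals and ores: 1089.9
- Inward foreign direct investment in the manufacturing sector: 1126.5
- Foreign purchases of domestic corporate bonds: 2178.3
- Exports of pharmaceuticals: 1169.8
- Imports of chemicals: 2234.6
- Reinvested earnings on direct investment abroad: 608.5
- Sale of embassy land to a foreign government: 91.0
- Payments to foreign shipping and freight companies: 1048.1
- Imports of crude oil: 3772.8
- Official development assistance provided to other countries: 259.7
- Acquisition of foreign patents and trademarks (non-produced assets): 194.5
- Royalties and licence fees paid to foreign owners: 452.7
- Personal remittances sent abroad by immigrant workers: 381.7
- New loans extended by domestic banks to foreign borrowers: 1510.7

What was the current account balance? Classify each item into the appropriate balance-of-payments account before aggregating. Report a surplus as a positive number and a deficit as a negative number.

Goods: -3772.8 - 2234.6 + 1169.8 + 1089.9 = -3747.7
Services: -452.7 - 1048.1 = -1500.8
Primary income: 608.5
Secondary income: -259.7 - 381.7 + 138.2 = -503.2
Current account = (-3747.7) + (-1500.8) + 608.5 + (-503.2) = -5143.2
(Excluded from the current account — financial account: inward foreign direct investment in the manufacturing sector 1126.5, foreign purchases of domestic corporate bonds 2178.3, new loans extended by domestic banks to foreign borrowers 1510.7; capital account: sale of embassy land to a foreign government 91.0, acquisition of foreign patents and trademarks (non-produced assets) 194.5.)

-5143.2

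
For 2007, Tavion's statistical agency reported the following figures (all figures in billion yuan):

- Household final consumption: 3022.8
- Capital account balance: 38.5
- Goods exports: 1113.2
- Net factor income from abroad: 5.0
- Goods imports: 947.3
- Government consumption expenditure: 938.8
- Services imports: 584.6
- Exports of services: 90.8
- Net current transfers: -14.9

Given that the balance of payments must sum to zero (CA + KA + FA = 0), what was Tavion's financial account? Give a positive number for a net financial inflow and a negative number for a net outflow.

Goods balance = 1113.2 - 947.3 = 165.9
Services balance = 90.8 - 584.6 = -493.8
Trade balance (goods + services) = 165.9 + (-493.8) = -327.9
Net primary income = 5.0
Net secondary income = -14.9
Current account = -327.9 + 5.0 + (-14.9) = -337.8
Financial account = -(-337.8 + 38.5) = 299.3

299.3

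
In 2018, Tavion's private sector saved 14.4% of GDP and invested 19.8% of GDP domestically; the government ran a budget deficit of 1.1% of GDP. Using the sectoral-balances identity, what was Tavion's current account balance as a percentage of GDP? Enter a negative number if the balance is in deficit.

By the sectoral-balances identity, CA = (S_private - I) + (T - G).
Private balance = 14.4 - 19.8 = -5.4
Government balance (T - G) = -1.1
CA = -5.4 + (-1.1) = -6.5

-6.5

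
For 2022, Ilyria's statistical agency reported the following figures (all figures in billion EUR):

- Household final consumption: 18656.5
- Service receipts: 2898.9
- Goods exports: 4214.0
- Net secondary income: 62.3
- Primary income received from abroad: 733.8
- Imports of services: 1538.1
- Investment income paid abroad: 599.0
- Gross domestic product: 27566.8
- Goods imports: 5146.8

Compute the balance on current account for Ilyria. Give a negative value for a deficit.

625.1

Goods balance = 4214.0 - 5146.8 = -932.8
Services balance = 2898.9 - 1538.1 = 1360.8
Trade balance (goods + services) = -932.8 + 1360.8 = 428.0
Net primary income = 733.8 - 599.0 = 134.8
Net secondary income = 62.3
Current account = 428.0 + 134.8 + 62.3 = 625.1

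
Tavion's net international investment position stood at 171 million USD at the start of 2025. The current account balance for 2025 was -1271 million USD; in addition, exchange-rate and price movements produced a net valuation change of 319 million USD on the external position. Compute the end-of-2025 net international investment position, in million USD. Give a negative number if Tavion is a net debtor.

-781

Change in NIIP = current account + net valuation change = -1271 + 319 = -952
End-of-year NIIP = 171 + (-952) = -781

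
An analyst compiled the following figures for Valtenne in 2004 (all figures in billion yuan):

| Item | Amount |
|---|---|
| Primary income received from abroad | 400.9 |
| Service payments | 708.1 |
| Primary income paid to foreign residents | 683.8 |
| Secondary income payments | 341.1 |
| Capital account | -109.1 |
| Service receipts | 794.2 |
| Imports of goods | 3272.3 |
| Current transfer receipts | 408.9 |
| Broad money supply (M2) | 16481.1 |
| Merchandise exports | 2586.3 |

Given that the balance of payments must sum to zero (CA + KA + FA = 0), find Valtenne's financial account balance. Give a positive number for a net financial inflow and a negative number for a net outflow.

Goods balance = 2586.3 - 3272.3 = -686.0
Services balance = 794.2 - 708.1 = 86.1
Trade balance (goods + services) = -686.0 + 86.1 = -599.9
Net primary income = 400.9 - 683.8 = -282.9
Net secondary income = 408.9 - 341.1 = 67.8
Current account = -599.9 + (-282.9) + 67.8 = -815.0
Financial account = -(-815.0 + (-109.1)) = 924.1

924.1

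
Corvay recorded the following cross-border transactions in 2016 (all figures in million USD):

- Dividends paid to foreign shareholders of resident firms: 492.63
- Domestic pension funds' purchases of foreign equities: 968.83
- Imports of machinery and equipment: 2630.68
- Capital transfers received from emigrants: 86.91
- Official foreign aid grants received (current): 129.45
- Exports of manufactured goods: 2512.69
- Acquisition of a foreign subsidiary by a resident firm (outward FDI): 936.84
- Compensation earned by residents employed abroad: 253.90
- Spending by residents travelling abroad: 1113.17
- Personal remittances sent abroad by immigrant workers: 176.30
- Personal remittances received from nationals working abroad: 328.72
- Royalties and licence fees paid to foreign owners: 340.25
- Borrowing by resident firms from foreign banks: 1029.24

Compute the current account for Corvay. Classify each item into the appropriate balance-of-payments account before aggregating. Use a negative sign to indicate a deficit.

Goods: 2512.69 - 2630.68 = -117.99
Services: -1113.17 - 340.25 = -1453.42
Primary income: 253.90 - 492.63 = -238.73
Secondary income: 129.45 - 176.30 + 328.72 = 281.87
Current account = (-117.99) + (-1453.42) + (-238.73) + 281.87 = -1528.27
(Excluded from the current account — financial account: domestic pension funds' purchases of foreign equities 968.83, acquisition of a foreign subsidiary by a resident firm (outward FDI) 936.84, borrowing by resident firms from foreign banks 1029.24; capital account: capital transfers received from emigrants 86.91.)

-1528.27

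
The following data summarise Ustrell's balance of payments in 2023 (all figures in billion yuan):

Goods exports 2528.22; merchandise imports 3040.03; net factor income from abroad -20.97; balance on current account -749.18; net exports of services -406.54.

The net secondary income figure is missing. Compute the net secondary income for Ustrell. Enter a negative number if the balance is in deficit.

190.14

Current account = goods balance + services balance + net primary income + net secondary income
Sum of the known components = -939.32
Net secondary income = CA - (known components) = -749.18 - (-939.32) = 190.14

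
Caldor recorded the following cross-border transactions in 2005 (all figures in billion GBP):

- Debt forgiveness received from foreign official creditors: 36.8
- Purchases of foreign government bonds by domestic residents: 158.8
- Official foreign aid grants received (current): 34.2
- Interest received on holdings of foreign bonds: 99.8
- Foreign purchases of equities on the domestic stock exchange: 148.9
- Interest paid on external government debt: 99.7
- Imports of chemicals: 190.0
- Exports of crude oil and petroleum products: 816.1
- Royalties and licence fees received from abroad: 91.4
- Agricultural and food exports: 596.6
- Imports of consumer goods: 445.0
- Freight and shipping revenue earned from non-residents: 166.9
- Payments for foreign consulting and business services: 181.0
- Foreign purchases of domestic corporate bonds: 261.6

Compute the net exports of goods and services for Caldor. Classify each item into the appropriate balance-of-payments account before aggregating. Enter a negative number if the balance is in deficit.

855.0

Goods: 816.1 - 190.0 + 596.6 - 445.0 = 777.7
Services: 166.9 - 181.0 + 91.4 = 77.3
Trade balance = 777.7 + 77.3 = 855.0
(Excluded from the trade balance — capital account: debt forgiveness received from foreign official creditors 36.8; financial account: purchases of foreign government bonds by domestic residents 158.8, foreign purchases of equities on the domestic stock exchange 148.9, foreign purchases of domestic corporate bonds 261.6; secondary income: official foreign aid grants received (current) 34.2; primary income: interest received on holdings of foreign bonds 99.8, interest paid on external government debt 99.7.)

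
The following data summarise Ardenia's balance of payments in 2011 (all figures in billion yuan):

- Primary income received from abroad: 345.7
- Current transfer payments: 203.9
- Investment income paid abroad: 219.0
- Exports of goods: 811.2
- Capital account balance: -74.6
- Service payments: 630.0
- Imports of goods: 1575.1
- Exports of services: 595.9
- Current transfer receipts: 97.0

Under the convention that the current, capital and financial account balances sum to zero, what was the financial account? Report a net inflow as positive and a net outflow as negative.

852.8

Goods balance = 811.2 - 1575.1 = -763.9
Services balance = 595.9 - 630.0 = -34.1
Trade balance (goods + services) = -763.9 + (-34.1) = -798.0
Net primary income = 345.7 - 219.0 = 126.7
Net secondary income = 97.0 - 203.9 = -106.9
Current account = -798.0 + 126.7 + (-106.9) = -778.2
Financial account = -(-778.2 + (-74.6)) = 852.8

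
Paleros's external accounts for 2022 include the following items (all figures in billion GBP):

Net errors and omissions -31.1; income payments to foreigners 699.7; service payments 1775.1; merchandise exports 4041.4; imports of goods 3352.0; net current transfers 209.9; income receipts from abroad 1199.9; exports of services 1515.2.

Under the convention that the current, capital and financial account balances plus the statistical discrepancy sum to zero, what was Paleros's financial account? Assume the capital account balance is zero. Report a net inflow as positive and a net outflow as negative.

-1108.5

Goods balance = 4041.4 - 3352.0 = 689.4
Services balance = 1515.2 - 1775.1 = -259.9
Trade balance (goods + services) = 689.4 + (-259.9) = 429.5
Net primary income = 1199.9 - 699.7 = 500.2
Net secondary income = 209.9
Current account = 429.5 + 500.2 + 209.9 = 1139.6
Financial account = -(1139.6 + (-31.1)) = -1108.5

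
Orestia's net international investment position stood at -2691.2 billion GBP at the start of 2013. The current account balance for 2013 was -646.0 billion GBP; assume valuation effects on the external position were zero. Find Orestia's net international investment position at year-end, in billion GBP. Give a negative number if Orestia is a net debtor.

With no valuation effects, change in NIIP = current account = -646.0
End-of-year NIIP = -2691.2 + (-646.0) = -3337.2

-3337.2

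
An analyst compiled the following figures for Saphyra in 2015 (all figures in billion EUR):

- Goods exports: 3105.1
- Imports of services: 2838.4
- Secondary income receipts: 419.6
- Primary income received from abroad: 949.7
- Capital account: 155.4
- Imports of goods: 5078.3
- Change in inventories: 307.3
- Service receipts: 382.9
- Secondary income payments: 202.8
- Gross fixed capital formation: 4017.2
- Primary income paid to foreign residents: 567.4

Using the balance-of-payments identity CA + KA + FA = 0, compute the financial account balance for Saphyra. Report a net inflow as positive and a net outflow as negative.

Goods balance = 3105.1 - 5078.3 = -1973.2
Services balance = 382.9 - 2838.4 = -2455.5
Trade balance (goods + services) = -1973.2 + (-2455.5) = -4428.7
Net primary income = 949.7 - 567.4 = 382.3
Net secondary income = 419.6 - 202.8 = 216.8
Current account = -4428.7 + 382.3 + 216.8 = -3829.6
Financial account = -(-3829.6 + 155.4) = 3674.2

3674.2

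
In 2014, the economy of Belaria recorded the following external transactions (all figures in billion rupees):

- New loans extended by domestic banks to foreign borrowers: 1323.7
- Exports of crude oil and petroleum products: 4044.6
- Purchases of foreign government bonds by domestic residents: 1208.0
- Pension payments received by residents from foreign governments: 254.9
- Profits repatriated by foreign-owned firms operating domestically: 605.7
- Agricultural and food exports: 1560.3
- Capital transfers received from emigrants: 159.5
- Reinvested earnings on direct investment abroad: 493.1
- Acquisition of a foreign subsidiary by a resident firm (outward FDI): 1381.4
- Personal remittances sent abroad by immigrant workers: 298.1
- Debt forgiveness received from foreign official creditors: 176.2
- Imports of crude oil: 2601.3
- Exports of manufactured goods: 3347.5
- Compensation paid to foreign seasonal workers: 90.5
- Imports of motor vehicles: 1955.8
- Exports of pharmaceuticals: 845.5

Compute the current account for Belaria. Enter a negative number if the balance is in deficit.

Goods: 845.5 + 1560.3 - 2601.3 + 3347.5 - 1955.8 + 4044.6 = 5240.8
Primary income: -90.5 - 605.7 + 493.1 = -203.1
Secondary income: 254.9 - 298.1 = -43.2
Current account = 5240.8 + (-203.1) + (-43.2) = 4994.5
(Excluded from the current account — financial account: new loans extended by domestic banks to foreign borrowers 1323.7, purchases of foreign government bonds by domestic residents 1208.0, acquisition of a foreign subsidiary by a resident firm (outward FDI) 1381.4; capital account: capital transfers received from emigrants 159.5, debt forgiveness received from foreign official creditors 176.2.)

4994.5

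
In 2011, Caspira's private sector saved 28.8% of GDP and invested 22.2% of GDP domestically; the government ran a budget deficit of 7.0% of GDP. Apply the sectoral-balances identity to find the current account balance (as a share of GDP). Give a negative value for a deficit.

By the sectoral-balances identity, CA = (S_private - I) + (T - G).
Private balance = 28.8 - 22.2 = 6.6
Government balance (T - G) = -7.0
CA = 6.6 + (-7.0) = -0.4

-0.4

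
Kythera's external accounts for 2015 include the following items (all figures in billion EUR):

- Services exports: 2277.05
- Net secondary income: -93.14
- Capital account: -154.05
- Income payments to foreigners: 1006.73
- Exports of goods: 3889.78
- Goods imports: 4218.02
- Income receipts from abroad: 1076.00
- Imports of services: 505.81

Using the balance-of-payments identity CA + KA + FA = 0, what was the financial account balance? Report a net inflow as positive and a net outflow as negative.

Goods balance = 3889.78 - 4218.02 = -328.24
Services balance = 2277.05 - 505.81 = 1771.24
Trade balance (goods + services) = -328.24 + 1771.24 = 1443.00
Net primary income = 1076.00 - 1006.73 = 69.27
Net secondary income = -93.14
Current account = 1443.00 + 69.27 + (-93.14) = 1419.13
Financial account = -(1419.13 + (-154.05)) = -1265.08

-1265.08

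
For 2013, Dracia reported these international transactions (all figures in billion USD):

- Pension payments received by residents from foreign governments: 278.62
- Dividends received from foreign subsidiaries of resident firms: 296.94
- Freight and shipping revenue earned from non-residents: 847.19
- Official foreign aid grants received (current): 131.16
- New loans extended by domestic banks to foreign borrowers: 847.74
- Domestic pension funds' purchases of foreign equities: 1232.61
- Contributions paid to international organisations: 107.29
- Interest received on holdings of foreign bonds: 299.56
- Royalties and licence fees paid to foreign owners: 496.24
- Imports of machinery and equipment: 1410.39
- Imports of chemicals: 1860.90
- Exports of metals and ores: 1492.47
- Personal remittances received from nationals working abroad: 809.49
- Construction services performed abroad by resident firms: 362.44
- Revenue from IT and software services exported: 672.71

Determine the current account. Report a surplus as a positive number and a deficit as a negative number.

Goods: -1860.90 + 1492.47 - 1410.39 = -1778.82
Services: 362.44 + 672.71 + 847.19 - 496.24 = 1386.10
Primary income: 299.56 + 296.94 = 596.50
Secondary income: -107.29 + 131.16 + 278.62 + 809.49 = 1111.98
Current account = (-1778.82) + 1386.10 + 596.50 + 1111.98 = 1315.76
(Excluded from the current account — financial account: new loans extended by domestic banks to foreign borrowers 847.74, domestic pension funds' purchases of foreign equities 1232.61.)

1315.76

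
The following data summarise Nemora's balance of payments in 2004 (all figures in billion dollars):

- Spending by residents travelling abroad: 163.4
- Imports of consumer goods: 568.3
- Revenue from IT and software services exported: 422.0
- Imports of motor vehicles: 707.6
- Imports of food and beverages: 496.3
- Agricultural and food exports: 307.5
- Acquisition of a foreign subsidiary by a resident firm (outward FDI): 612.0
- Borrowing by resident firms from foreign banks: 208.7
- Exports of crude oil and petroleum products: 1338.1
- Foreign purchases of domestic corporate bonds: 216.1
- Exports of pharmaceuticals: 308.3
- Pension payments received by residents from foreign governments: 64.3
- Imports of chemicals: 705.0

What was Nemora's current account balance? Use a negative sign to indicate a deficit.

Goods: -568.3 + 1338.1 - 707.6 + 308.3 + 307.5 - 496.3 - 705.0 = -523.3
Services: 422.0 - 163.4 = 258.6
Secondary income: 64.3
Current account = (-523.3) + 258.6 + 64.3 = -200.4
(Excluded from the current account — financial account: acquisition of a foreign subsidiary by a resident firm (outward FDI) 612.0, borrowing by resident firms from foreign banks 208.7, foreign purchases of domestic corporate bonds 216.1.)

-200.4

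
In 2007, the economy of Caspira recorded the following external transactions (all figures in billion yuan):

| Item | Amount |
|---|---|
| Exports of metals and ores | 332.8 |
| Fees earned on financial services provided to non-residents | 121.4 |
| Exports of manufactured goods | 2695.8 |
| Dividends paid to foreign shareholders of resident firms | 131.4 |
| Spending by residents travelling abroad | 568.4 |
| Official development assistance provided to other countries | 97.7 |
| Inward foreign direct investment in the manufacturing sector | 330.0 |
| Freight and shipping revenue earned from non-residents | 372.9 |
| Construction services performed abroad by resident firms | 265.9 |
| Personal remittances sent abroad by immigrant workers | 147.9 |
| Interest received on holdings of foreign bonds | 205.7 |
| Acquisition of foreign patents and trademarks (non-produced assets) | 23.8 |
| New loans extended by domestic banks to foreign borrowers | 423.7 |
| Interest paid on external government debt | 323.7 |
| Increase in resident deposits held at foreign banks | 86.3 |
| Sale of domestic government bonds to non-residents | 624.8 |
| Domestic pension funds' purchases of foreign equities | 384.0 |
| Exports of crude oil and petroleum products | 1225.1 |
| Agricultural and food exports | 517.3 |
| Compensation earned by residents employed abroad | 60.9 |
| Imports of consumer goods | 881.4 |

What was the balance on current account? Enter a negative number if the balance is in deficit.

Goods: 1225.1 - 881.4 + 332.8 + 2695.8 + 517.3 = 3889.6
Services: 121.4 + 265.9 + 372.9 - 568.4 = 191.8
Primary income: -131.4 - 323.7 + 205.7 + 60.9 = -188.5
Secondary income: -97.7 - 147.9 = -245.6
Current account = 3889.6 + 191.8 + (-188.5) + (-245.6) = 3647.3
(Excluded from the current account — financial account: inward foreign direct investment in the manufacturing sector 330.0, new loans extended by domestic banks to foreign borrowers 423.7, increase in resident deposits held at foreign banks 86.3, sale of domestic government bonds to non-residents 624.8, domestic pension funds' purchases of foreign equities 384.0; capital account: acquisition of foreign patents and trademarks (non-produced assets) 23.8.)

3647.3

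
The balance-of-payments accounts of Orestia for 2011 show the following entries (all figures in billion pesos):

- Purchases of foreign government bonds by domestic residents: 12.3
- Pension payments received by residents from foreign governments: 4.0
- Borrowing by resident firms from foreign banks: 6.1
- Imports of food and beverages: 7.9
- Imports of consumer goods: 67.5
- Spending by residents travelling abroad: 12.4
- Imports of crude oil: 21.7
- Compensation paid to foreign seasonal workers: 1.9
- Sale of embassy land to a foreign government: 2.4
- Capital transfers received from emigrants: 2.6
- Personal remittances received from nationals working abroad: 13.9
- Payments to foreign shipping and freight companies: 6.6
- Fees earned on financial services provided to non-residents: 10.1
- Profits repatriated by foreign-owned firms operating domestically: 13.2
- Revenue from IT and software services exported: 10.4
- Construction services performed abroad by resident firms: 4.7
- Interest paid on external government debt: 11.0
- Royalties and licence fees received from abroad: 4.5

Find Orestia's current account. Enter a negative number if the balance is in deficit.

Goods: -21.7 - 67.5 - 7.9 = -97.1
Services: -6.6 - 12.4 + 10.1 + 4.7 + 4.5 + 10.4 = 10.7
Primary income: -1.9 - 11.0 - 13.2 = -26.1
Secondary income: 13.9 + 4.0 = 17.9
Current account = (-97.1) + 10.7 + (-26.1) + 17.9 = -94.6
(Excluded from the current account — financial account: purchases of foreign government bonds by domestic residents 12.3, borrowing by resident firms from foreign banks 6.1; capital account: sale of embassy land to a foreign government 2.4, capital transfers received from emigrants 2.6.)

-94.6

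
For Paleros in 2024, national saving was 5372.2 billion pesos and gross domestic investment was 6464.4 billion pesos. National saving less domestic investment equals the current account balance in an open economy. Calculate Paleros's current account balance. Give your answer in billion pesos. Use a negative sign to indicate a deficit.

-1092.2

CA = S - I = 5372.2 - 6464.4 = -1092.2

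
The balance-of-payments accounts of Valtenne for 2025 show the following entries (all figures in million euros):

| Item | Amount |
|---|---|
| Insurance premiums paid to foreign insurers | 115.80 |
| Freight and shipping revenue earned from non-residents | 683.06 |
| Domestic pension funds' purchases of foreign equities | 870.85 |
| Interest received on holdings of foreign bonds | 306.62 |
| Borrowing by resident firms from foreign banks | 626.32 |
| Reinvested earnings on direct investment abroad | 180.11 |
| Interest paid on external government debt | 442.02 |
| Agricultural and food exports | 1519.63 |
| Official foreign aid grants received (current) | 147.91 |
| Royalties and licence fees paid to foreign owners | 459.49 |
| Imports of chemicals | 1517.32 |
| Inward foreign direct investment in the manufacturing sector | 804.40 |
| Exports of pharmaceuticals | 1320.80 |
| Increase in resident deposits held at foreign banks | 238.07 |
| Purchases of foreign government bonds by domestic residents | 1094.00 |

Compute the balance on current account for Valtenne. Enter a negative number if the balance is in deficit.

Goods: -1517.32 + 1519.63 + 1320.80 = 1323.11
Services: -459.49 + 683.06 - 115.80 = 107.77
Primary income: 306.62 - 442.02 + 180.11 = 44.71
Secondary income: 147.91
Current account = 1323.11 + 107.77 + 44.71 + 147.91 = 1623.50
(Excluded from the current account — financial account: domestic pension funds' purchases of foreign equities 870.85, borrowing by resident firms from foreign banks 626.32, inward foreign direct investment in the manufacturing sector 804.40, increase in resident deposits held at foreign banks 238.07, purchases of foreign government bonds by domestic residents 1094.00.)

1623.50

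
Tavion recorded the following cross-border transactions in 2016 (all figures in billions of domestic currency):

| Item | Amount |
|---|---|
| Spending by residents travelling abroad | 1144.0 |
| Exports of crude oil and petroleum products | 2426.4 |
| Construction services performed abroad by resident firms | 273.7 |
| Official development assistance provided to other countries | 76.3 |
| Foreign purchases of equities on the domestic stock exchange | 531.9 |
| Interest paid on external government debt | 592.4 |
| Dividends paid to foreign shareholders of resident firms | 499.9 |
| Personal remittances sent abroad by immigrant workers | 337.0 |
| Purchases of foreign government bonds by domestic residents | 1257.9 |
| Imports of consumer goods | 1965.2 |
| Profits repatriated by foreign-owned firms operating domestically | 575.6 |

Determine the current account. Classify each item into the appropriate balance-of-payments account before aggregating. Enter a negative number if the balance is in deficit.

Goods: -1965.2 + 2426.4 = 461.2
Services: 273.7 - 1144.0 = -870.3
Primary income: -499.9 - 592.4 - 575.6 = -1667.9
Secondary income: -76.3 - 337.0 = -413.3
Current account = 461.2 + (-870.3) + (-1667.9) + (-413.3) = -2490.3
(Excluded from the current account — financial account: foreign purchases of equities on the domestic stock exchange 531.9, purchases of foreign government bonds by domestic residents 1257.9.)

-2490.3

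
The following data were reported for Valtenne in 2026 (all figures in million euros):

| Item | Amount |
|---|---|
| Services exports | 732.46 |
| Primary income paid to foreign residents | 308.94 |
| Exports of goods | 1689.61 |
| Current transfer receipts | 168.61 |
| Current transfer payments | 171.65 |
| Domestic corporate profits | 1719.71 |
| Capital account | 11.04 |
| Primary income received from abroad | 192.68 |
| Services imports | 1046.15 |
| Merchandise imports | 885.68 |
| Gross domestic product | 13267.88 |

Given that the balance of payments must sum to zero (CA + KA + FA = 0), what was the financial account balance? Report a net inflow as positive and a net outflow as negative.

-381.98

Goods balance = 1689.61 - 885.68 = 803.93
Services balance = 732.46 - 1046.15 = -313.69
Trade balance (goods + services) = 803.93 + (-313.69) = 490.24
Net primary income = 192.68 - 308.94 = -116.26
Net secondary income = 168.61 - 171.65 = -3.04
Current account = 490.24 + (-116.26) + (-3.04) = 370.94
Financial account = -(370.94 + 11.04) = -381.98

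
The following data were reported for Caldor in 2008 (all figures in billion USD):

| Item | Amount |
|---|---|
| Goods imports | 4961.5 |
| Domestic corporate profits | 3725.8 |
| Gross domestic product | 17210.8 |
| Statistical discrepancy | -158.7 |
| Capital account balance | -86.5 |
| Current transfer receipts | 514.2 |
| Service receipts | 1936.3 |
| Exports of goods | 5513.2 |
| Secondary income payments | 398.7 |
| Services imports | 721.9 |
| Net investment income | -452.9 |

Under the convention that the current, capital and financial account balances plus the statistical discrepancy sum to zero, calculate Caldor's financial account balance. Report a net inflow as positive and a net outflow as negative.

Goods balance = 5513.2 - 4961.5 = 551.7
Services balance = 1936.3 - 721.9 = 1214.4
Trade balance (goods + services) = 551.7 + 1214.4 = 1766.1
Net primary income = -452.9
Net secondary income = 514.2 - 398.7 = 115.5
Current account = 1766.1 + (-452.9) + 115.5 = 1428.7
Financial account = -(1428.7 + (-86.5) + (-158.7)) = -1183.5

-1183.5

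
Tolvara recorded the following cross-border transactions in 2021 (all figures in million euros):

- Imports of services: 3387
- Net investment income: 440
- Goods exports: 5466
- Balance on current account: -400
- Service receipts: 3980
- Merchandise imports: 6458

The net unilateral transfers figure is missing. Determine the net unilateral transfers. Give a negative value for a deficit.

-441

Current account = goods balance + services balance + net primary income + net secondary income
Sum of the known components = 41
Net unilateral transfers = CA - (known components) = -400 - 41 = -441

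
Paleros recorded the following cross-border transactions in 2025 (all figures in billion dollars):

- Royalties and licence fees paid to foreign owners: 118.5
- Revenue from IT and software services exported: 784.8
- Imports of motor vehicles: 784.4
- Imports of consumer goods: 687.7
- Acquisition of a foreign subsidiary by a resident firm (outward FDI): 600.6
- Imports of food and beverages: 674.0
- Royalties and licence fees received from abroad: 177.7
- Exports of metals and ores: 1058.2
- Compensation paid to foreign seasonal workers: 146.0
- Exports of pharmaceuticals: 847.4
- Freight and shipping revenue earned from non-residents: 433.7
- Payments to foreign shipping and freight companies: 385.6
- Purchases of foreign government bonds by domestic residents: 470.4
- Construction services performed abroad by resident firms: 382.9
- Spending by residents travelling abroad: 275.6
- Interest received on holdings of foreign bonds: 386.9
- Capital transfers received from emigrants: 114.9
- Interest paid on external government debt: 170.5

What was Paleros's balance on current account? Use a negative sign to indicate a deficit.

829.3

Goods: -784.4 - 674.0 + 1058.2 - 687.7 + 847.4 = -240.5
Services: 433.7 - 118.5 + 784.8 + 177.7 - 275.6 - 385.6 + 382.9 = 999.4
Primary income: -170.5 + 386.9 - 146.0 = 70.4
Current account = (-240.5) + 999.4 + 70.4 = 829.3
(Excluded from the current account — financial account: acquisition of a foreign subsidiary by a resident firm (outward FDI) 600.6, purchases of foreign government bonds by domestic residents 470.4; capital account: capital transfers received from emigrants 114.9.)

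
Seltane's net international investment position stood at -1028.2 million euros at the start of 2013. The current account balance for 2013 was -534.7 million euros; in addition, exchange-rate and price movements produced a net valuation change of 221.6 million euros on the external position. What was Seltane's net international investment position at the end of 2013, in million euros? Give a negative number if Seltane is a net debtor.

-1341.3

Change in NIIP = current account + net valuation change = -534.7 + 221.6 = -313.1
End-of-year NIIP = -1028.2 + (-313.1) = -1341.3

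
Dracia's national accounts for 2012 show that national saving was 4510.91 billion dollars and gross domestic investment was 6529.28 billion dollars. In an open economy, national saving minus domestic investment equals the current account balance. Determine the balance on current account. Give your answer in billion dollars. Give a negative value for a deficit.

CA = S - I = 4510.91 - 6529.28 = -2018.37

-2018.37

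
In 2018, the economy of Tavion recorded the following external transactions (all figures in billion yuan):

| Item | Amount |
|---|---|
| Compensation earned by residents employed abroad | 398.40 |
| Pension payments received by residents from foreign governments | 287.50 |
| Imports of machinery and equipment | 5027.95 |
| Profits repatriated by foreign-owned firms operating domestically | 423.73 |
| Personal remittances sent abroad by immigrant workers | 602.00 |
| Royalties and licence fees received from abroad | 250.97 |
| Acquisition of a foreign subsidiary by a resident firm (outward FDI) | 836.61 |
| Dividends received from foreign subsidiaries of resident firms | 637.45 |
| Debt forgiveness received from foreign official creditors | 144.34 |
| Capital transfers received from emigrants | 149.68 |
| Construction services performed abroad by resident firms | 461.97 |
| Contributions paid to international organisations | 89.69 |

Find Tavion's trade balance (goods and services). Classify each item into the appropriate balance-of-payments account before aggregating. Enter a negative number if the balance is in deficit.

Goods: -5027.95
Services: 461.97 + 250.97 = 712.94
Trade balance = -5027.95 + 712.94 = -4315.01
(Excluded from the trade balance — primary income: compensation earned by residents employed abroad 398.40, profits repatriated by foreign-owned firms operating domestically 423.73, dividends received from foreign subsidiaries of resident firms 637.45; secondary income: pension payments received by residents from foreign governments 287.50, personal remittances sent abroad by immigrant workers 602.00, contributions paid to international organisations 89.69; financial account: acquisition of a foreign subsidiary by a resident firm (outward FDI) 836.61; capital account: debt forgiveness received from foreign official creditors 144.34, capital transfers received from emigrants 149.68.)

-4315.01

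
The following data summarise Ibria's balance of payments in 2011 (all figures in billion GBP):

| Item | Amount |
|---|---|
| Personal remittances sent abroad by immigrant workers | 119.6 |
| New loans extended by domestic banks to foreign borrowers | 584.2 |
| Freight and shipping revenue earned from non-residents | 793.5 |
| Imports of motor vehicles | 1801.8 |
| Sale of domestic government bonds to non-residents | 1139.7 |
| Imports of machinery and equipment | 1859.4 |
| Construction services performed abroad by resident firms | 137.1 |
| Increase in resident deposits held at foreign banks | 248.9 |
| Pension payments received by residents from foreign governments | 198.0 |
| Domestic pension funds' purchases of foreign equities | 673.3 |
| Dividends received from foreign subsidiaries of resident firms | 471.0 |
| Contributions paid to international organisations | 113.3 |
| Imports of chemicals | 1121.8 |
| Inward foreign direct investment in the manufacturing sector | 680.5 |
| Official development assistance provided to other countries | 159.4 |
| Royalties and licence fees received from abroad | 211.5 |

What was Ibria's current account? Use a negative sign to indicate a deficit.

Goods: -1121.8 - 1801.8 - 1859.4 = -4783.0
Services: 211.5 + 137.1 + 793.5 = 1142.1
Primary income: 471.0
Secondary income: -113.3 - 119.6 + 198.0 - 159.4 = -194.3
Current account = (-4783.0) + 1142.1 + 471.0 + (-194.3) = -3364.2
(Excluded from the current account — financial account: new loans extended by domestic banks to foreign borrowers 584.2, sale of domestic government bonds to non-residents 1139.7, increase in resident deposits held at foreign banks 248.9, domestic pension funds' purchases of foreign equities 673.3, inward foreign direct investment in the manufacturing sector 680.5.)

-3364.2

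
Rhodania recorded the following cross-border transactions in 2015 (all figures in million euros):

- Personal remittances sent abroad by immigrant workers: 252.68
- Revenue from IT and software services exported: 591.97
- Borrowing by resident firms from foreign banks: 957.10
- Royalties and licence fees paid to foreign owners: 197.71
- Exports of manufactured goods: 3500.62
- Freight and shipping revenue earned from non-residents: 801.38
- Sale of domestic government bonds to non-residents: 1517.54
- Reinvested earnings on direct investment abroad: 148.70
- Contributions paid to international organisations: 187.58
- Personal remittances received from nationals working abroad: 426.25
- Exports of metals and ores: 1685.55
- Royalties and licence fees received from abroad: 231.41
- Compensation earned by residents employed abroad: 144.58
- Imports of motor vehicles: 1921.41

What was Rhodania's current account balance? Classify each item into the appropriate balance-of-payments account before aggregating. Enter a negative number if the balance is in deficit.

4971.08

Goods: 1685.55 + 3500.62 - 1921.41 = 3264.76
Services: 801.38 - 197.71 + 231.41 + 591.97 = 1427.05
Primary income: 144.58 + 148.70 = 293.28
Secondary income: -252.68 - 187.58 + 426.25 = -14.01
Current account = 3264.76 + 1427.05 + 293.28 + (-14.01) = 4971.08
(Excluded from the current account — financial account: borrowing by resident firms from foreign banks 957.10, sale of domestic government bonds to non-residents 1517.54.)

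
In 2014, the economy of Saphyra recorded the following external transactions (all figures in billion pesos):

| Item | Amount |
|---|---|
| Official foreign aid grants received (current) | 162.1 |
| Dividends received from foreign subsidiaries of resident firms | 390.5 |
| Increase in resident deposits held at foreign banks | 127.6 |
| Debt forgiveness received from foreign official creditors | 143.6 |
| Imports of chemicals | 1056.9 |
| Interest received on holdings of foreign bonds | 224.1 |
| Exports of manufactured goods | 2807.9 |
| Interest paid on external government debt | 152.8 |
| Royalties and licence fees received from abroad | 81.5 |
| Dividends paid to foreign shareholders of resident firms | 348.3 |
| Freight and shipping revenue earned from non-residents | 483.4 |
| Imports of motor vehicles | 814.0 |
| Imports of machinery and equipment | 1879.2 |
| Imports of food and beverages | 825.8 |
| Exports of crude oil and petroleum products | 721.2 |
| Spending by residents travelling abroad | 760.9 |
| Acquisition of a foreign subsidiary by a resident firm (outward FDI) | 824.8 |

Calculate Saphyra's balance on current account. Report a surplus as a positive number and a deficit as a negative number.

Goods: -814.0 - 1056.9 - 825.8 + 721.2 + 2807.9 - 1879.2 = -1046.8
Services: -760.9 + 483.4 + 81.5 = -196.0
Primary income: 390.5 + 224.1 - 152.8 - 348.3 = 113.5
Secondary income: 162.1
Current account = (-1046.8) + (-196.0) + 113.5 + 162.1 = -967.2
(Excluded from the current account — financial account: increase in resident deposits held at foreign banks 127.6, acquisition of a foreign subsidiary by a resident firm (outward FDI) 824.8; capital account: debt forgiveness received from foreign official creditors 143.6.)

-967.2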